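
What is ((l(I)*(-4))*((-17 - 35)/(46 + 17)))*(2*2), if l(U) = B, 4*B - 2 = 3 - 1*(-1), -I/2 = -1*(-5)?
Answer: 416/21 ≈ 19.810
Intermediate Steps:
I = -10 (I = -(-2)*(-5) = -2*5 = -10)
B = 3/2 (B = 1/2 + (3 - 1*(-1))/4 = 1/2 + (3 + 1)/4 = 1/2 + (1/4)*4 = 1/2 + 1 = 3/2 ≈ 1.5000)
l(U) = 3/2
((l(I)*(-4))*((-17 - 35)/(46 + 17)))*(2*2) = (((3/2)*(-4))*((-17 - 35)/(46 + 17)))*(2*2) = -(-312)/63*4 = -6*(-52/63)*4 = (104/21)*4 = 416/21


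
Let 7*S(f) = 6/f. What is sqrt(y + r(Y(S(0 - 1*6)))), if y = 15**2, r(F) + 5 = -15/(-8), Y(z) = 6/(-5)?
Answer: 5*sqrt(142)/4 ≈ 14.895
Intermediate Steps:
S(f) = 6/(7*f) (S(f) = (6/f)/7 = 6/(7*f))
Y(z) = -6/5 (Y(z) = 6*(-1/5) = -6/5)
r(F) = -25/8 (r(F) = -5 - 15/(-8) = -5 - 15*(-1/8) = -5 + 15/8 = -25/8)
y = 225
sqrt(y + r(Y(S(0 - 1*6)))) = sqrt(225 - 25/8) = sqrt(1775/8) = 5*sqrt(142)/4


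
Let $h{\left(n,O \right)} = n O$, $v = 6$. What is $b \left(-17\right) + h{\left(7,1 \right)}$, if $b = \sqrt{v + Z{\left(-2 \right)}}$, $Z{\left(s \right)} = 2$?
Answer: $7 - 34 \sqrt{2} \approx -41.083$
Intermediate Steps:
$b = 2 \sqrt{2}$ ($b = \sqrt{6 + 2} = \sqrt{8} = 2 \sqrt{2} \approx 2.8284$)
$h{\left(n,O \right)} = O n$
$b \left(-17\right) + h{\left(7,1 \right)} = 2 \sqrt{2} \left(-17\right) + 1 \cdot 7 = - 34 \sqrt{2} + 7 = 7 - 34 \sqrt{2}$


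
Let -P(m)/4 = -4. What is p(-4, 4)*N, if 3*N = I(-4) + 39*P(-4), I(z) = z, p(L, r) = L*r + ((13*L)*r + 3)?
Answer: -137020/3 ≈ -45673.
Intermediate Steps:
P(m) = 16 (P(m) = -4*(-4) = 16)
p(L, r) = 3 + 14*L*r (p(L, r) = L*r + (13*L*r + 3) = L*r + (3 + 13*L*r) = 3 + 14*L*r)
N = 620/3 (N = (-4 + 39*16)/3 = (-4 + 624)/3 = (⅓)*620 = 620/3 ≈ 206.67)
p(-4, 4)*N = (3 + 14*(-4)*4)*(620/3) = (3 - 224)*(620/3) = -221*620/3 = -137020/3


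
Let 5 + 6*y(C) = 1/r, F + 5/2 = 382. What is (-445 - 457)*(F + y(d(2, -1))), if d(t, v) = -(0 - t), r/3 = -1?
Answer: -3073565/9 ≈ -3.4151e+5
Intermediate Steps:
r = -3 (r = 3*(-1) = -3)
F = 759/2 (F = -5/2 + 382 = 759/2 ≈ 379.50)
d(t, v) = t (d(t, v) = -(-1)*t = t)
y(C) = -8/9 (y(C) = -⅚ + (⅙)/(-3) = -⅚ + (⅙)*(-⅓) = -⅚ - 1/18 = -8/9)
(-445 - 457)*(F + y(d(2, -1))) = (-445 - 457)*(759/2 - 8/9) = -902*6815/18 = -3073565/9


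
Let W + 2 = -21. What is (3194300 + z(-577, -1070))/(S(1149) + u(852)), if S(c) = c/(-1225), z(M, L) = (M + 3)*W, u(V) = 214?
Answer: 3929189950/261001 ≈ 15054.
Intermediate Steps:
W = -23 (W = -2 - 21 = -23)
z(M, L) = -69 - 23*M (z(M, L) = (M + 3)*(-23) = (3 + M)*(-23) = -69 - 23*M)
S(c) = -c/1225 (S(c) = c*(-1/1225) = -c/1225)
(3194300 + z(-577, -1070))/(S(1149) + u(852)) = (3194300 + (-69 - 23*(-577)))/(-1/1225*1149 + 214) = (3194300 + (-69 + 13271))/(-1149/1225 + 214) = (3194300 + 13202)/(261001/1225) = 3207502*(1225/261001) = 3929189950/261001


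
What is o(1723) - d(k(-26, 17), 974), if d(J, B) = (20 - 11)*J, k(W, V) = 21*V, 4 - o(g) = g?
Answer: -4932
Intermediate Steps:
o(g) = 4 - g
d(J, B) = 9*J
o(1723) - d(k(-26, 17), 974) = (4 - 1*1723) - 9*21*17 = (4 - 1723) - 9*357 = -1719 - 1*3213 = -1719 - 3213 = -4932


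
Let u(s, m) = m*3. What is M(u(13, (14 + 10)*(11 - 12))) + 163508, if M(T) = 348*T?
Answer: 138452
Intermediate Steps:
u(s, m) = 3*m
M(u(13, (14 + 10)*(11 - 12))) + 163508 = 348*(3*((14 + 10)*(11 - 12))) + 163508 = 348*(3*(24*(-1))) + 163508 = 348*(3*(-24)) + 163508 = 348*(-72) + 163508 = -25056 + 163508 = 138452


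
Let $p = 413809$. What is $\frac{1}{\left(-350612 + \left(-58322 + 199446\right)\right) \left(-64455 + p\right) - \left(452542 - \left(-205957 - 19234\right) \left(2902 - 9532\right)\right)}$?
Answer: $- \frac{1}{71692906964} \approx -1.3948 \cdot 10^{-11}$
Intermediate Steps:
$\frac{1}{\left(-350612 + \left(-58322 + 199446\right)\right) \left(-64455 + p\right) - \left(452542 - \left(-205957 - 19234\right) \left(2902 - 9532\right)\right)} = \frac{1}{\left(-350612 + \left(-58322 + 199446\right)\right) \left(-64455 + 413809\right) - \left(452542 - \left(-205957 - 19234\right) \left(2902 - 9532\right)\right)} = \frac{1}{\left(-350612 + 141124\right) 349354 - -1492563788} = \frac{1}{\left(-209488\right) 349354 + \left(1493016330 - 452542\right)} = \frac{1}{-73185470752 + 1492563788} = \frac{1}{-71692906964} = - \frac{1}{71692906964}$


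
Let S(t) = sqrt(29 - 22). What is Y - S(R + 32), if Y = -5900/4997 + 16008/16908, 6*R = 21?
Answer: -1647102/7040773 - sqrt(7) ≈ -2.8797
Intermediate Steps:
R = 7/2 (R = (1/6)*21 = 7/2 ≈ 3.5000)
Y = -1647102/7040773 (Y = -5900*1/4997 + 16008*(1/16908) = -5900/4997 + 1334/1409 = -1647102/7040773 ≈ -0.23394)
S(t) = sqrt(7)
Y - S(R + 32) = -1647102/7040773 - sqrt(7)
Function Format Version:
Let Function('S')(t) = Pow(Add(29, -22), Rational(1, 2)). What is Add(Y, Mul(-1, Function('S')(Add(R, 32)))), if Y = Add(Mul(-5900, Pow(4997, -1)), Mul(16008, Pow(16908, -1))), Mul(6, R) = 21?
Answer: Add(Rational(-1647102, 7040773), Mul(-1, Pow(7, Rational(1, 2)))) ≈ -2.8797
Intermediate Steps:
R = Rational(7, 2) (R = Mul(Rational(1, 6), 21) = Rational(7, 2) ≈ 3.5000)
Y = Rational(-1647102, 7040773) (Y = Add(Mul(-5900, Rational(1, 4997)), Mul(16008, Rational(1, 16908))) = Add(Rational(-5900, 4997), Rational(1334, 1409)) = Rational(-1647102, 7040773) ≈ -0.23394)
Function('S')(t) = Pow(7, Rational(1, 2))
Add(Y, Mul(-1, Function('S')(Add(R, 32)))) = Add(Rational(-1647102, 7040773), Mul(-1, Pow(7, Rational(1, 2))))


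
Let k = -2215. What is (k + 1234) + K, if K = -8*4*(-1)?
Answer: -949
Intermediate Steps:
K = 32 (K = -32*(-1) = 32)
(k + 1234) + K = (-2215 + 1234) + 32 = -981 + 32 = -949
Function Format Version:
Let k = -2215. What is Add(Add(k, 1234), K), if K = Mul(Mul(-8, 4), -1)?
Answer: -949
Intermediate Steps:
K = 32 (K = Mul(-32, -1) = 32)
Add(Add(k, 1234), K) = Add(Add(-2215, 1234), 32) = Add(-981, 32) = -949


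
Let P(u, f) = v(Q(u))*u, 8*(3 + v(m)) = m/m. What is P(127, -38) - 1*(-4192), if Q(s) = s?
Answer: 30615/8 ≈ 3826.9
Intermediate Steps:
v(m) = -23/8 (v(m) = -3 + (m/m)/8 = -3 + (⅛)*1 = -3 + ⅛ = -23/8)
P(u, f) = -23*u/8
P(127, -38) - 1*(-4192) = -23/8*127 - 1*(-4192) = -2921/8 + 4192 = 30615/8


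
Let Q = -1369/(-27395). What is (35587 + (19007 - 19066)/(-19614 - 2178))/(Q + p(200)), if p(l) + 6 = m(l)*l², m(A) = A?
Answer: 21245150226385/4775931167882208 ≈ 0.0044484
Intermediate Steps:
Q = 1369/27395 (Q = -1369*(-1/27395) = 1369/27395 ≈ 0.049973)
p(l) = -6 + l³ (p(l) = -6 + l*l² = -6 + l³)
(35587 + (19007 - 19066)/(-19614 - 2178))/(Q + p(200)) = (35587 + (19007 - 19066)/(-19614 - 2178))/(1369/27395 + (-6 + 200³)) = (35587 - 59/(-21792))/(1369/27395 + (-6 + 8000000)) = (35587 - 59*(-1/21792))/(1369/27395 + 7999994) = (35587 + 59/21792)/(219159836999/27395) = (775511963/21792)*(27395/219159836999) = 21245150226385/4775931167882208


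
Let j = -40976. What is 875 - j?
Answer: 41851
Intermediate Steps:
875 - j = 875 - 1*(-40976) = 875 + 40976 = 41851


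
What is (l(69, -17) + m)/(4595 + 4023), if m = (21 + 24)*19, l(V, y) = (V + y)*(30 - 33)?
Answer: 699/8618 ≈ 0.081109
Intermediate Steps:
l(V, y) = -3*V - 3*y (l(V, y) = (V + y)*(-3) = -3*V - 3*y)
m = 855 (m = 45*19 = 855)
(l(69, -17) + m)/(4595 + 4023) = ((-3*69 - 3*(-17)) + 855)/(4595 + 4023) = ((-207 + 51) + 855)/8618 = (-156 + 855)*(1/8618) = 699*(1/8618) = 699/8618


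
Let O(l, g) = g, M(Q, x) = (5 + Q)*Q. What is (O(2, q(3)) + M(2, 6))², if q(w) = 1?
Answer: 225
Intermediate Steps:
M(Q, x) = Q*(5 + Q)
(O(2, q(3)) + M(2, 6))² = (1 + 2*(5 + 2))² = (1 + 2*7)² = (1 + 14)² = 15² = 225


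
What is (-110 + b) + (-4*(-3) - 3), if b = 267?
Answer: 166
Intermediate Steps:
(-110 + b) + (-4*(-3) - 3) = (-110 + 267) + (-4*(-3) - 3) = 157 + (12 - 3) = 157 + 9 = 166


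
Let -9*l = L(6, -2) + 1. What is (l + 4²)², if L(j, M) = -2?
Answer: 21025/81 ≈ 259.57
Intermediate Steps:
l = ⅑ (l = -(-2 + 1)/9 = -⅑*(-1) = ⅑ ≈ 0.11111)
(l + 4²)² = (⅑ + 4²)² = (⅑ + 16)² = (145/9)² = 21025/81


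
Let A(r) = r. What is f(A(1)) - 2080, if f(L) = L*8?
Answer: -2072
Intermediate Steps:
f(L) = 8*L
f(A(1)) - 2080 = 8*1 - 2080 = 8 - 2080 = -2072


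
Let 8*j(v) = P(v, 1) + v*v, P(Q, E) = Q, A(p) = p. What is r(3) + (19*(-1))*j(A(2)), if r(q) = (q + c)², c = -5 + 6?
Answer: 7/4 ≈ 1.7500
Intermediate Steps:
c = 1
j(v) = v/8 + v²/8 (j(v) = (v + v*v)/8 = (v + v²)/8 = v/8 + v²/8)
r(q) = (1 + q)² (r(q) = (q + 1)² = (1 + q)²)
r(3) + (19*(-1))*j(A(2)) = (1 + 3)² + (19*(-1))*((⅛)*2*(1 + 2)) = 4² - 19*2*3/8 = 16 - 19*¾ = 16 - 57/4 = 7/4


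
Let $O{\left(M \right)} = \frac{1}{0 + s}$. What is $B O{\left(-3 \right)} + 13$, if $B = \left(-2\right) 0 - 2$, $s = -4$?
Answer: $\frac{27}{2} \approx 13.5$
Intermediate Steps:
$B = -2$ ($B = 0 - 2 = -2$)
$O{\left(M \right)} = - \frac{1}{4}$ ($O{\left(M \right)} = \frac{1}{0 - 4} = \frac{1}{-4} = - \frac{1}{4}$)
$B O{\left(-3 \right)} + 13 = \left(-2\right) \left(- \frac{1}{4}\right) + 13 = \frac{1}{2} + 13 = \frac{27}{2}$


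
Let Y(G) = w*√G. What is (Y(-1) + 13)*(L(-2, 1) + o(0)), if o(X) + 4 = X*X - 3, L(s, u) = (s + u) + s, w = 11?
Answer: -130 - 110*I ≈ -130.0 - 110.0*I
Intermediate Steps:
Y(G) = 11*√G
L(s, u) = u + 2*s
o(X) = -7 + X² (o(X) = -4 + (X*X - 3) = -4 + (X² - 3) = -4 + (-3 + X²) = -7 + X²)
(Y(-1) + 13)*(L(-2, 1) + o(0)) = (11*√(-1) + 13)*((1 + 2*(-2)) + (-7 + 0²)) = (11*I + 13)*((1 - 4) + (-7 + 0)) = (13 + 11*I)*(-3 - 7) = (13 + 11*I)*(-10) = -130 - 110*I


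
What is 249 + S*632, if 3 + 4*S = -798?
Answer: -126309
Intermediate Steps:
S = -801/4 (S = -¾ + (¼)*(-798) = -¾ - 399/2 = -801/4 ≈ -200.25)
249 + S*632 = 249 - 801/4*632 = 249 - 126558 = -126309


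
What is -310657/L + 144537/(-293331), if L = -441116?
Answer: 9122581725/43130999132 ≈ 0.21151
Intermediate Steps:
-310657/L + 144537/(-293331) = -310657/(-441116) + 144537/(-293331) = -310657*(-1/441116) + 144537*(-1/293331) = 310657/441116 - 48179/97777 = 9122581725/43130999132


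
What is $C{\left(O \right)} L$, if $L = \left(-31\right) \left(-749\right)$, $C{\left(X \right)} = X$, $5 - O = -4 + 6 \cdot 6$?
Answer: $-626913$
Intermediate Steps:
$O = -27$ ($O = 5 - \left(-4 + 6 \cdot 6\right) = 5 - \left(-4 + 36\right) = 5 - 32 = -27$)
$L = 23219$
$C{\left(O \right)} L = \left(-27\right) 23219 = -626913$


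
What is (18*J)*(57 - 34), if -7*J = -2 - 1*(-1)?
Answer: 414/7 ≈ 59.143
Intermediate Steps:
J = ⅐ (J = -(-2 - 1*(-1))/7 = -(-2 + 1)/7 = -⅐*(-1) = ⅐ ≈ 0.14286)
(18*J)*(57 - 34) = (18*(⅐))*(57 - 34) = (18/7)*23 = 414/7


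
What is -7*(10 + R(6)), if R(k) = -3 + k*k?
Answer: -301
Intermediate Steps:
R(k) = -3 + k²
-7*(10 + R(6)) = -7*(10 + (-3 + 6²)) = -7*(10 + (-3 + 36)) = -7*(10 + 33) = -7*43 = -301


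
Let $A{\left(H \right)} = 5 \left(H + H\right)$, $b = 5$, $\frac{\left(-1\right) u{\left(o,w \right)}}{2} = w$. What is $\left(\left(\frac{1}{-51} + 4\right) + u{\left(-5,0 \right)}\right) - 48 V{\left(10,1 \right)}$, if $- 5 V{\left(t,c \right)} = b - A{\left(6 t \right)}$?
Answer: $- \frac{291109}{51} \approx -5708.0$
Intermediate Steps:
$u{\left(o,w \right)} = - 2 w$
$A{\left(H \right)} = 10 H$ ($A{\left(H \right)} = 5 \cdot 2 H = 10 H$)
$V{\left(t,c \right)} = -1 + 12 t$ ($V{\left(t,c \right)} = - \frac{5 - 10 \cdot 6 t}{5} = - \frac{5 - 60 t}{5} = -1 + 12 t$)
$\left(\left(\frac{1}{-51} + 4\right) + u{\left(-5,0 \right)}\right) - 48 V{\left(10,1 \right)} = \left(\left(\frac{1}{-51} + 4\right) - 0\right) - 48 \left(-1 + 12 \cdot 10\right) = \left(\left(- \frac{1}{51} + 4\right) + 0\right) - 48 \left(-1 + 120\right) = \left(\frac{203}{51} + 0\right) - 5712 = \frac{203}{51} - 5712 = - \frac{291109}{51}$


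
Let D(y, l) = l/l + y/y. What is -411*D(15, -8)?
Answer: -822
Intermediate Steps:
D(y, l) = 2 (D(y, l) = 1 + 1 = 2)
-411*D(15, -8) = -411*2 = -822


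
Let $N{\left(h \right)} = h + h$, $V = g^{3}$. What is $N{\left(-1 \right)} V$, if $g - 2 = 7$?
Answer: $-1458$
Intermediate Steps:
$g = 9$ ($g = 2 + 7 = 9$)
$V = 729$ ($V = 9^{3} = 729$)
$N{\left(h \right)} = 2 h$
$N{\left(-1 \right)} V = 2 \left(-1\right) 729 = \left(-2\right) 729 = -1458$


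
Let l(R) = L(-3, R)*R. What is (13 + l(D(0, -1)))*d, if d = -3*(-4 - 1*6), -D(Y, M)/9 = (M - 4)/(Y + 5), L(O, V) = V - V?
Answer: 390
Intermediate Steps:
L(O, V) = 0
D(Y, M) = -9*(-4 + M)/(5 + Y) (D(Y, M) = -9*(M - 4)/(Y + 5) = -9*(-4 + M)/(5 + Y))
l(R) = 0 (l(R) = 0*R = 0)
d = 30 (d = -3*(-4 - 6) = -3*(-10) = 30)
(13 + l(D(0, -1)))*d = (13 + 0)*30 = 13*30 = 390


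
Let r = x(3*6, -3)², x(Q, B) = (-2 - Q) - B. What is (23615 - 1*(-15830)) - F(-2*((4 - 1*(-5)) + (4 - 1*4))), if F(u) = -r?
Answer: 39734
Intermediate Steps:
x(Q, B) = -2 - B - Q
r = 289 (r = (-2 - 1*(-3) - 3*6)² = (-2 + 3 - 1*18)² = (-2 + 3 - 18)² = (-17)² = 289)
F(u) = -289 (F(u) = -1*289 = -289)
(23615 - 1*(-15830)) - F(-2*((4 - 1*(-5)) + (4 - 1*4))) = (23615 - 1*(-15830)) - 1*(-289) = (23615 + 15830) + 289 = 39445 + 289 = 39734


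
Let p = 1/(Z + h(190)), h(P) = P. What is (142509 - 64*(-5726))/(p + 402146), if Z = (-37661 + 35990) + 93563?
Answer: 46867251786/37030407973 ≈ 1.2656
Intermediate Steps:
Z = 91892 (Z = -1671 + 93563 = 91892)
p = 1/92082 (p = 1/(91892 + 190) = 1/92082 ≈ 1.0860e-5)
(142509 - 64*(-5726))/(p + 402146) = (142509 - 64*(-5726))/(1/92082 + 402146) = (142509 + 366464)/(37030407973/92082) = 508973*(92082/37030407973) = 46867251786/37030407973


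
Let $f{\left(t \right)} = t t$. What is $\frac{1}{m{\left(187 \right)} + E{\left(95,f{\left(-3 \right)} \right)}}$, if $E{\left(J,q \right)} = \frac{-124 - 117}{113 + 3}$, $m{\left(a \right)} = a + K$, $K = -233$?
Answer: $- \frac{116}{5577} \approx -0.0208$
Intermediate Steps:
$m{\left(a \right)} = -233 + a$ ($m{\left(a \right)} = a - 233 = -233 + a$)
$f{\left(t \right)} = t^{2}$
$E{\left(J,q \right)} = - \frac{241}{116}$
$\frac{1}{m{\left(187 \right)} + E{\left(95,f{\left(-3 \right)} \right)}} = \frac{1}{\left(-233 + 187\right) - \frac{241}{116}} = \frac{1}{-46 - \frac{241}{116}} = \frac{1}{- \frac{5577}{116}} = - \frac{116}{5577}$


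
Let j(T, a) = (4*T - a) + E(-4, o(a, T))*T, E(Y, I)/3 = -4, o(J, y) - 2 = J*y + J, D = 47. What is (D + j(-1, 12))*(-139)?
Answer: -5977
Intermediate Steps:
o(J, y) = 2 + J + J*y (o(J, y) = 2 + (J*y + J) = 2 + (J + J*y) = 2 + J + J*y)
E(Y, I) = -12 (E(Y, I) = 3*(-4) = -12)
j(T, a) = -a - 8*T (j(T, a) = (4*T - a) - 12*T = (-a + 4*T) - 12*T = -a - 8*T)
(D + j(-1, 12))*(-139) = (47 + (-1*12 - 8*(-1)))*(-139) = (47 + (-12 + 8))*(-139) = (47 - 4)*(-139) = 43*(-139) = -5977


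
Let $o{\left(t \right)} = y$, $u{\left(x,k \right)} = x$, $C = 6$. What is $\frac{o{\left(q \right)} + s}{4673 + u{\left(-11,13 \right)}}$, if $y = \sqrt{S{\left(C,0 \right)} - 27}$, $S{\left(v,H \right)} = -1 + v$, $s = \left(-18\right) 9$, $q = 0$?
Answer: $- \frac{9}{259} + \frac{i \sqrt{22}}{4662} \approx -0.034749 + 0.0010061 i$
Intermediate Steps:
$s = -162$
$y = i \sqrt{22}$ ($y = \sqrt{\left(-1 + 6\right) - 27} = \sqrt{5 - 27} = \sqrt{-22} = i \sqrt{22} \approx 4.6904 i$)
$o{\left(t \right)} = i \sqrt{22}$
$\frac{o{\left(q \right)} + s}{4673 + u{\left(-11,13 \right)}} = \frac{i \sqrt{22} - 162}{4673 - 11} = \frac{-162 + i \sqrt{22}}{4662} = \left(-162 + i \sqrt{22}\right) \frac{1}{4662} = - \frac{9}{259} + \frac{i \sqrt{22}}{4662}$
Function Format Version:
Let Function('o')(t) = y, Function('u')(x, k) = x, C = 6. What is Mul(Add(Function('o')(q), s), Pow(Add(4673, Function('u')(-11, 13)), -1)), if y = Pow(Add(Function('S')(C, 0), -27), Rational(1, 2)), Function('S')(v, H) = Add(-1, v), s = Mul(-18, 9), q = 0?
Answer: Add(Rational(-9, 259), Mul(Rational(1, 4662), I, Pow(22, Rational(1, 2)))) ≈ Add(-0.034749, Mul(0.0010061, I))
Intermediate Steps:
s = -162
y = Mul(I, Pow(22, Rational(1, 2))) (y = Pow(Add(Add(-1, 6), -27), Rational(1, 2)) = Pow(Add(5, -27), Rational(1, 2)) = Pow(-22, Rational(1, 2)) = Mul(I, Pow(22, Rational(1, 2))) ≈ Mul(4.6904, I))
Function('o')(t) = Mul(I, Pow(22, Rational(1, 2)))
Mul(Add(Function('o')(q), s), Pow(Add(4673, Function('u')(-11, 13)), -1)) = Mul(Add(Mul(I, Pow(22, Rational(1, 2))), -162), Pow(Add(4673, -11), -1)) = Mul(Add(-162, Mul(I, Pow(22, Rational(1, 2)))), Pow(4662, -1)) = Mul(Add(-162, Mul(I, Pow(22, Rational(1, 2)))), Rational(1, 4662)) = Add(Rational(-9, 259), Mul(Rational(1, 4662), I, Pow(22, Rational(1, 2))))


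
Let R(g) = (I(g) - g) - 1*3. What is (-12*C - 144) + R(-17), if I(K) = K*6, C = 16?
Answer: -424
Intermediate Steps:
I(K) = 6*K
R(g) = -3 + 5*g (R(g) = (6*g - g) - 1*3 = 5*g - 3 = -3 + 5*g)
(-12*C - 144) + R(-17) = (-12*16 - 144) + (-3 + 5*(-17)) = (-192 - 144) + (-3 - 85) = -336 - 88 = -424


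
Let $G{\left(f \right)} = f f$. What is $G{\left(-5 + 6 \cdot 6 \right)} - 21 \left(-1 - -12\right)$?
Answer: $730$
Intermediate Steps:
$G{\left(f \right)} = f^{2}$
$G{\left(-5 + 6 \cdot 6 \right)} - 21 \left(-1 - -12\right) = \left(-5 + 6 \cdot 6\right)^{2} - 21 \left(-1 - -12\right) = \left(-5 + 36\right)^{2} - 21 \left(-1 + 12\right) = 31^{2} - 231 = 961 - 231 = 730$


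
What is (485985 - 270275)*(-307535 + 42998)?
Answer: -57063276270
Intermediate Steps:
(485985 - 270275)*(-307535 + 42998) = 215710*(-264537) = -57063276270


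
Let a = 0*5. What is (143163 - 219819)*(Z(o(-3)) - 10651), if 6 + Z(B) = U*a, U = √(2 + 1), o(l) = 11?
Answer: 816922992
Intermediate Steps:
a = 0
U = √3 ≈ 1.7320
Z(B) = -6 (Z(B) = -6 + √3*0 = -6 + 0 = -6)
(143163 - 219819)*(Z(o(-3)) - 10651) = (143163 - 219819)*(-6 - 10651) = -76656*(-10657) = 816922992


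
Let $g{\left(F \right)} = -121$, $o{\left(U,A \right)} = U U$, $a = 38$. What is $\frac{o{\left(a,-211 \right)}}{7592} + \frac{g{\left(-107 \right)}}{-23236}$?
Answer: $\frac{4308927}{22050964} \approx 0.19541$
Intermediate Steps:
$o{\left(U,A \right)} = U^{2}$
$\frac{o{\left(a,-211 \right)}}{7592} + \frac{g{\left(-107 \right)}}{-23236} = \frac{38^{2}}{7592} - \frac{121}{-23236} = 1444 \cdot \frac{1}{7592} - - \frac{121}{23236} = \frac{361}{1898} + \frac{121}{23236} = \frac{4308927}{22050964}$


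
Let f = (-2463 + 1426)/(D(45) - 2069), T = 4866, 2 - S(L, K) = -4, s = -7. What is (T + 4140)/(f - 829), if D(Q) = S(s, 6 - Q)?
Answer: -3096563/284865 ≈ -10.870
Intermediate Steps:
S(L, K) = 6 (S(L, K) = 2 - 1*(-4) = 2 + 4 = 6)
D(Q) = 6
f = 1037/2063 (f = (-2463 + 1426)/(6 - 2069) = -1037/(-2063) = -1037*(-1/2063) = 1037/2063 ≈ 0.50267)
(T + 4140)/(f - 829) = (4866 + 4140)/(1037/2063 - 829) = 9006/(-1709190/2063) = 9006*(-2063/1709190) = -3096563/284865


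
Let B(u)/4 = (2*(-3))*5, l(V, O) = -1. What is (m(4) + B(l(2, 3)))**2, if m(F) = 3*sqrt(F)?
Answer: 12996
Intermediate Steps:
B(u) = -120 (B(u) = 4*((2*(-3))*5) = 4*(-6*5) = 4*(-30) = -120)
(m(4) + B(l(2, 3)))**2 = (3*sqrt(4) - 120)**2 = (3*2 - 120)**2 = (6 - 120)**2 = (-114)**2 = 12996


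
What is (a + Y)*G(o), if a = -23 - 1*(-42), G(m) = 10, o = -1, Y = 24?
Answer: 430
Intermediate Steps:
a = 19 (a = -23 + 42 = 19)
(a + Y)*G(o) = (19 + 24)*10 = 43*10 = 430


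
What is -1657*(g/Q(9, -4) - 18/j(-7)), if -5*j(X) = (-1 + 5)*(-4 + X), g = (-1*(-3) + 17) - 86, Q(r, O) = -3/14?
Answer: -11153267/22 ≈ -5.0697e+5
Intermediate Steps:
Q(r, O) = -3/14 (Q(r, O) = -3*1/14 = -3/14)
g = -66 (g = (3 + 17) - 86 = 20 - 86 = -66)
j(X) = 16/5 - 4*X/5 (j(X) = -(-1 + 5)*(-4 + X)/5 = -4*(-4 + X)/5 = -(-16 + 4*X)/5 = 16/5 - 4*X/5)
-1657*(g/Q(9, -4) - 18/j(-7)) = -1657*(-66/(-3/14) - 18/(16/5 - 4/5*(-7))) = -1657*(-66*(-14/3) - 18/(16/5 + 28/5)) = -1657*(308 - 18/44/5) = -1657*(308 - 18*5/44) = -1657*(308 - 45/22) = -1657*6731/22 = -11153267/22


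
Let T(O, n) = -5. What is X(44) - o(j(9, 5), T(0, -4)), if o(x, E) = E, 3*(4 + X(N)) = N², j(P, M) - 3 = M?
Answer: 1939/3 ≈ 646.33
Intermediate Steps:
j(P, M) = 3 + M
X(N) = -4 + N²/3
X(44) - o(j(9, 5), T(0, -4)) = (-4 + (⅓)*44²) - 1*(-5) = (-4 + (⅓)*1936) + 5 = (-4 + 1936/3) + 5 = 1924/3 + 5 = 1939/3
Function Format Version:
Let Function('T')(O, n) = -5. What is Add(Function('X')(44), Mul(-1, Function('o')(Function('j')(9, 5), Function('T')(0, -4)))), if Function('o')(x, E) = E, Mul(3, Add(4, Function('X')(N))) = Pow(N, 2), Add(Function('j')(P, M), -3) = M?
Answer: Rational(1939, 3) ≈ 646.33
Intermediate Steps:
Function('j')(P, M) = Add(3, M)
Function('X')(N) = Add(-4, Mul(Rational(1, 3), Pow(N, 2)))
Add(Function('X')(44), Mul(-1, Function('o')(Function('j')(9, 5), Function('T')(0, -4)))) = Add(Add(-4, Mul(Rational(1, 3), Pow(44, 2))), Mul(-1, -5)) = Add(Add(-4, Mul(Rational(1, 3), 1936)), 5) = Add(Add(-4, Rational(1936, 3)), 5) = Add(Rational(1924, 3), 5) = Rational(1939, 3)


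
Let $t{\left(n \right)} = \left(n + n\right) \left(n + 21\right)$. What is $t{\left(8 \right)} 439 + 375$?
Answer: $204071$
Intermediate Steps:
$t{\left(n \right)} = 2 n \left(21 + n\right)$
$t{\left(8 \right)} 439 + 375 = 2 \cdot 8 \left(21 + 8\right) 439 + 375 = 2 \cdot 8 \cdot 29 \cdot 439 + 375 = 464 \cdot 439 + 375 = 203696 + 375 = 204071$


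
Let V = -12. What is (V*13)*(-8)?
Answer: 1248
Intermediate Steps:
(V*13)*(-8) = -12*13*(-8) = -156*(-8) = 1248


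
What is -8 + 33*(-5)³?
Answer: -4133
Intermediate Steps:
-8 + 33*(-5)³ = -8 + 33*(-125) = -8 - 4125 = -4133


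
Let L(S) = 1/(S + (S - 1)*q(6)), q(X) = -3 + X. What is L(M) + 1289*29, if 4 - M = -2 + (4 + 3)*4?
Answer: 3401670/91 ≈ 37381.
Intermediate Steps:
M = -22 (M = 4 - (-2 + (4 + 3)*4) = 4 - (-2 + 7*4) = 4 - (-2 + 28) = 4 - 1*26 = 4 - 26 = -22)
L(S) = 1/(-3 + 4*S) (L(S) = 1/(S + (S - 1)*(-3 + 6)) = 1/(S + (-1 + S)*3) = 1/(S + (-3 + 3*S)) = 1/(-3 + 4*S))
L(M) + 1289*29 = 1/(-3 + 4*(-22)) + 1289*29 = 1/(-3 - 88) + 37381 = 1/(-91) + 37381 = -1/91 + 37381 = 3401670/91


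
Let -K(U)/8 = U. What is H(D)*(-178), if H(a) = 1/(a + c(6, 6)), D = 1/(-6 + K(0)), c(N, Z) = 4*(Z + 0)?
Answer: -1068/143 ≈ -7.4685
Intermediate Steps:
c(N, Z) = 4*Z
K(U) = -8*U
D = -⅙ (D = 1/(-6 - 8*0) = 1/(-6 + 0) = 1/(-6) = -⅙ ≈ -0.16667)
H(a) = 1/(24 + a) (H(a) = 1/(a + 4*6) = 1/(a + 24) = 1/(24 + a))
H(D)*(-178) = -178/(24 - ⅙) = -178/(143/6) = (6/143)*(-178) = -1068/143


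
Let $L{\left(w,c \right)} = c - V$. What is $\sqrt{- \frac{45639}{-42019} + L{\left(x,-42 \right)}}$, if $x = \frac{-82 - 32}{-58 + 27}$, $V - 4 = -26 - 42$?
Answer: $\frac{11 \sqrt{336866323}}{42019} \approx 4.8048$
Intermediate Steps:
$V = -64$ ($V = 4 - 68 = -64$)
$x = \frac{114}{31}$ ($x = - \frac{114}{-31} = \left(-114\right) \left(- \frac{1}{31}\right) = \frac{114}{31} \approx 3.6774$)
$L{\left(w,c \right)} = 64 + c$ ($L{\left(w,c \right)} = c - -64 = c + 64 = 64 + c$)
$\sqrt{- \frac{45639}{-42019} + L{\left(x,-42 \right)}} = \sqrt{- \frac{45639}{-42019} + \left(64 - 42\right)} = \sqrt{\left(-45639\right) \left(- \frac{1}{42019}\right) + 22} = \sqrt{\frac{45639}{42019} + 22} = \sqrt{\frac{970057}{42019}} = \frac{11 \sqrt{336866323}}{42019}$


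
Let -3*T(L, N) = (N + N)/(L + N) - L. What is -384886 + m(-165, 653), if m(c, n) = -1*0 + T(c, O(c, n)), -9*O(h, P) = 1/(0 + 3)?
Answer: -2572945645/6684 ≈ -3.8494e+5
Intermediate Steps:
O(h, P) = -1/27 (O(h, P) = -1/(9*(0 + 3)) = -⅑/3 = -⅑*⅓ = -1/27)
T(L, N) = L/3 - 2*N/(3*(L + N)) (T(L, N) = -((N + N)/(L + N) - L)/3 = -((2*N)/(L + N) - L)/3 = -(2*N/(L + N) - L)/3 = -(-L + 2*N/(L + N))/3 = L/3 - 2*N/(3*(L + N)))
m(c, n) = (2/27 + c² - c/27)/(3*(-1/27 + c)) (m(c, n) = -1*0 + (c² - 2*(-1/27) + c*(-1/27))/(3*(c - 1/27)) = 0 + (c² + 2/27 - c/27)/(3*(-1/27 + c)) = 0 + (2/27 + c² - c/27)/(3*(-1/27 + c)) = (2/27 + c² - c/27)/(3*(-1/27 + c)))
-384886 + m(-165, 653) = -384886 + (2 - 1*(-165) + 27*(-165)²)/(3*(-1 + 27*(-165))) = -384886 + (2 + 165 + 27*27225)/(3*(-1 - 4455)) = -384886 + (⅓)*(2 + 165 + 735075)/(-4456) = -384886 + (⅓)*(-1/4456)*735242 = -384886 - 367621/6684 = -2572945645/6684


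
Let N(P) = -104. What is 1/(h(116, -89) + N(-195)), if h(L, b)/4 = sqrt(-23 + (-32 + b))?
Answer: -13/1640 - 3*I/820 ≈ -0.0079268 - 0.0036585*I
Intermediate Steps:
h(L, b) = 4*sqrt(-55 + b) (h(L, b) = 4*sqrt(-23 + (-32 + b)) = 4*sqrt(-55 + b))
1/(h(116, -89) + N(-195)) = 1/(4*sqrt(-55 - 89) - 104) = 1/(4*sqrt(-144) - 104) = 1/(4*(12*I) - 104) = 1/(48*I - 104) = 1/(-104 + 48*I) = (-104 - 48*I)/13120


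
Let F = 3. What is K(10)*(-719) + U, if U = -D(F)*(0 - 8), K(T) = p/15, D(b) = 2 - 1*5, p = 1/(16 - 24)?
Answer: -2161/120 ≈ -18.008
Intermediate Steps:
p = -1/8 (p = 1/(-8) = -1/8 ≈ -0.12500)
D(b) = -3 (D(b) = 2 - 5 = -3)
K(T) = -1/120 (K(T) = -1/8/15 = -1/8*1/15 = -1/120)
U = -24 (U = -(-3)*(0 - 8) = -(-3)*(-8) = -1*24 = -24)
K(10)*(-719) + U = -1/120*(-719) - 24 = 719/120 - 24 = -2161/120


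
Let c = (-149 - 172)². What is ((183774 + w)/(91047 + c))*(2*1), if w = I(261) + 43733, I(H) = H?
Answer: 56942/24261 ≈ 2.3471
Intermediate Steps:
w = 43994 (w = 261 + 43733 = 43994)
c = 103041 (c = (-321)² = 103041)
((183774 + w)/(91047 + c))*(2*1) = ((183774 + 43994)/(91047 + 103041))*(2*1) = (227768/194088)*2 = (227768*(1/194088))*2 = (28471/24261)*2 = 56942/24261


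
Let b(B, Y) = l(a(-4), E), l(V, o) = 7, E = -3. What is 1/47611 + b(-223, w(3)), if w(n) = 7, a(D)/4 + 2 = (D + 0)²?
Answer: 333278/47611 ≈ 7.0000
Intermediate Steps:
a(D) = -8 + 4*D² (a(D) = -8 + 4*(D + 0)² = -8 + 4*D²)
b(B, Y) = 7
1/47611 + b(-223, w(3)) = 1/47611 + 7 = 333278/47611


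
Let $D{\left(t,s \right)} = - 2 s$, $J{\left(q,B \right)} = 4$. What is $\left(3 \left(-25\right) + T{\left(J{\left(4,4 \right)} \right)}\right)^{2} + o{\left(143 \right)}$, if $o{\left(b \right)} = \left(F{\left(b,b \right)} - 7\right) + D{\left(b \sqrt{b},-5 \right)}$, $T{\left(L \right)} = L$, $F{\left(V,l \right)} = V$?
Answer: $5187$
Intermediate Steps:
$o{\left(b \right)} = 3 + b$ ($o{\left(b \right)} = \left(b - 7\right) - -10 = \left(-7 + b\right) + 10 = 3 + b$)
$\left(3 \left(-25\right) + T{\left(J{\left(4,4 \right)} \right)}\right)^{2} + o{\left(143 \right)} = \left(3 \left(-25\right) + 4\right)^{2} + \left(3 + 143\right) = \left(-75 + 4\right)^{2} + 146 = \left(-71\right)^{2} + 146 = 5041 + 146 = 5187$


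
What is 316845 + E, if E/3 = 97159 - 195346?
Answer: 22284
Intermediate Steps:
E = -294561 (E = 3*(97159 - 195346) = 3*(-98187) = -294561)
316845 + E = 316845 - 294561 = 22284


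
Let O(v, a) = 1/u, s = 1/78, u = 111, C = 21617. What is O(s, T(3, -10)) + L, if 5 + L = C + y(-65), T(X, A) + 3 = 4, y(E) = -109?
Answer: 2386834/111 ≈ 21503.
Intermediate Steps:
T(X, A) = 1 (T(X, A) = -3 + 4 = 1)
s = 1/78 ≈ 0.012821
O(v, a) = 1/111
L = 21503 (L = -5 + (21617 - 109) = -5 + 21508 = 21503)
O(s, T(3, -10)) + L = 1/111 + 21503 = 2386834/111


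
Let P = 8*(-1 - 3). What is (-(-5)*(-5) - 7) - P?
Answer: 0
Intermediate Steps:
P = -32 (P = 8*(-4) = -32)
(-(-5)*(-5) - 7) - P = (-(-5)*(-5) - 7) - 1*(-32) = (-1*25 - 7) + 32 = (-25 - 7) + 32 = -32 + 32 = 0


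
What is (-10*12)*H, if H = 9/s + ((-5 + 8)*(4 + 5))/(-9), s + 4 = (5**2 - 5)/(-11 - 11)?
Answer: 580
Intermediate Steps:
s = -54/11 (s = -4 + (5**2 - 5)/(-11 - 11) = -4 + (25 - 5)/(-22) = -4 + 20*(-1/22) = -4 - 10/11 = -54/11 ≈ -4.9091)
H = -29/6 (H = 9/(-54/11) + ((-5 + 8)*(4 + 5))/(-9) = 9*(-11/54) + (3*9)*(-1/9) = -11/6 + 27*(-1/9) = -11/6 - 3 = -29/6 ≈ -4.8333)
(-10*12)*H = -10*12*(-29/6) = -120*(-29/6) = 580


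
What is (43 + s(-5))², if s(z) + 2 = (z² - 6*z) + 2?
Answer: 9604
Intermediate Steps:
s(z) = z² - 6*z (s(z) = -2 + ((z² - 6*z) + 2) = -2 + (2 + z² - 6*z) = z² - 6*z)
(43 + s(-5))² = (43 - 5*(-6 - 5))² = (43 - 5*(-11))² = (43 + 55)² = 98² = 9604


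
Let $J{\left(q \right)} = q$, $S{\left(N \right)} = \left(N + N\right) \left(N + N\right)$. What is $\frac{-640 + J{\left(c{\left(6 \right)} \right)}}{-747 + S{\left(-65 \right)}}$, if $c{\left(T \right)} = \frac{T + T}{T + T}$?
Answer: $- \frac{639}{16153} \approx -0.039559$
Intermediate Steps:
$S{\left(N \right)} = 4 N^{2}$ ($S{\left(N \right)} = 2 N 2 N = 4 N^{2}$)
$c{\left(T \right)} = 1$ ($c{\left(T \right)} = \frac{2 T}{2 T} = 2 T \frac{1}{2 T} = 1$)
$\frac{-640 + J{\left(c{\left(6 \right)} \right)}}{-747 + S{\left(-65 \right)}} = \frac{-640 + 1}{-747 + 4 \left(-65\right)^{2}} = - \frac{639}{-747 + 4 \cdot 4225} = - \frac{639}{-747 + 16900} = - \frac{639}{16153}$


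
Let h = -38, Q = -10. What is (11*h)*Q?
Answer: 4180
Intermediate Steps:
(11*h)*Q = (11*(-38))*(-10) = -418*(-10) = 4180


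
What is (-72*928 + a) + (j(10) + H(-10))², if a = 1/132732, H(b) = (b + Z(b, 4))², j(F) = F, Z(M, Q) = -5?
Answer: -1538496611/132732 ≈ -11591.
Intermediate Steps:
H(b) = (-5 + b)² (H(b) = (b - 5)² = (-5 + b)²)
a = 1/132732 ≈ 7.5340e-6
(-72*928 + a) + (j(10) + H(-10))² = (-72*928 + 1/132732) + (10 + (-5 - 10)²)² = (-66816 + 1/132732) + (10 + (-15)²)² = -8868621311/132732 + (10 + 225)² = -8868621311/132732 + 235² = -8868621311/132732 + 55225 = -1538496611/132732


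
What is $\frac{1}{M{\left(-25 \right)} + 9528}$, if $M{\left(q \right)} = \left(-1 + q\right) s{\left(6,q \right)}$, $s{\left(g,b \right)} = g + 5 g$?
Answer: $\frac{1}{8592} \approx 0.00011639$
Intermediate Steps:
$s{\left(g,b \right)} = 6 g$
$M{\left(q \right)} = -36 + 36 q$ ($M{\left(q \right)} = \left(-1 + q\right) 6 \cdot 6 = \left(-1 + q\right) 36 = -36 + 36 q$)
$\frac{1}{M{\left(-25 \right)} + 9528} = \frac{1}{\left(-36 + 36 \left(-25\right)\right) + 9528} = \frac{1}{\left(-36 - 900\right) + 9528} = \frac{1}{-936 + 9528} = \frac{1}{8592}$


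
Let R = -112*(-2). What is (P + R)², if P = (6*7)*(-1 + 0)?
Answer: 33124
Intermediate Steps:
R = 224
P = -42 (P = 42*(-1) = -42)
(P + R)² = (-42 + 224)² = 182² = 33124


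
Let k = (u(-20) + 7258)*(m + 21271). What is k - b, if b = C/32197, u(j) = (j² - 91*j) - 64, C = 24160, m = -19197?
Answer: 628634681132/32197 ≈ 1.9525e+7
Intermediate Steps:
u(j) = -64 + j² - 91*j
b = 24160/32197 ≈ 0.75038
k = 19524636 (k = ((-64 + (-20)² - 91*(-20)) + 7258)*(-19197 + 21271) = ((-64 + 400 + 1820) + 7258)*2074 = (2156 + 7258)*2074 = 9414*2074 = 19524636)
k - b = 19524636 - 1*24160/32197 = 19524636 - 24160/32197 = 628634681132/32197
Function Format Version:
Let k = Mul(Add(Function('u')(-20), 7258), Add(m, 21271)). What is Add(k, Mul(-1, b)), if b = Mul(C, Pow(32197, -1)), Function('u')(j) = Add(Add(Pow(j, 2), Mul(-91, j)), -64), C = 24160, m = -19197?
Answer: Rational(628634681132, 32197) ≈ 1.9525e+7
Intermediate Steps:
Function('u')(j) = Add(-64, Pow(j, 2), Mul(-91, j))
b = Rational(24160, 32197) (b = Mul(24160, Pow(32197, -1)) = Mul(24160, Rational(1, 32197)) = Rational(24160, 32197) ≈ 0.75038)
k = 19524636 (k = Mul(Add(Add(-64, Pow(-20, 2), Mul(-91, -20)), 7258), Add(-19197, 21271)) = Mul(Add(Add(-64, 400, 1820), 7258), 2074) = Mul(Add(2156, 7258), 2074) = Mul(9414, 2074) = 19524636)
Add(k, Mul(-1, b)) = Add(19524636, Mul(-1, Rational(24160, 32197))) = Add(19524636, Rational(-24160, 32197)) = Rational(628634681132, 32197)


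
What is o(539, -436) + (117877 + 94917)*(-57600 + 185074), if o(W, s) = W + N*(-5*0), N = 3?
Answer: 27125702895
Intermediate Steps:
o(W, s) = W (o(W, s) = W + 3*(-5*0) = W + 3*0 = W + 0 = W)
o(539, -436) + (117877 + 94917)*(-57600 + 185074) = 539 + (117877 + 94917)*(-57600 + 185074) = 539 + 212794*127474 = 539 + 27125702356 = 27125702895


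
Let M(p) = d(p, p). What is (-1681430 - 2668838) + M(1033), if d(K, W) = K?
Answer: -4349235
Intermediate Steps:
M(p) = p
(-1681430 - 2668838) + M(1033) = (-1681430 - 2668838) + 1033 = -4350268 + 1033 = -4349235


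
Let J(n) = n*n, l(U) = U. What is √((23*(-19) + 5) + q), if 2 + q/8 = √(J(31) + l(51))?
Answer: 4*√(-28 + √253) ≈ 13.911*I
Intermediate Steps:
J(n) = n²
q = -16 + 16*√253 (q = -16 + 8*√(31² + 51) = -16 + 8*√(961 + 51) = -16 + 8*√1012 = -16 + 8*(2*√253) = -16 + 16*√253 ≈ 238.50)
√((23*(-19) + 5) + q) = √((23*(-19) + 5) + (-16 + 16*√253)) = √((-437 + 5) + (-16 + 16*√253)) = √(-432 + (-16 + 16*√253)) = √(-448 + 16*√253)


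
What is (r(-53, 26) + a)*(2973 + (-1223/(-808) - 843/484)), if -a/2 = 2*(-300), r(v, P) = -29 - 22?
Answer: 333947613189/97768 ≈ 3.4157e+6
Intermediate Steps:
r(v, P) = -51
a = 1200 (a = -4*(-300) = -2*(-600) = 1200)
(r(-53, 26) + a)*(2973 + (-1223/(-808) - 843/484)) = (-51 + 1200)*(2973 + (-1223/(-808) - 843/484)) = 1149*(2973 + (-1223*(-1/808) - 843*1/484)) = 1149*(2973 + (1223/808 - 843/484)) = 1149*(2973 - 22303/97768) = 1149*(290641961/97768) = 333947613189/97768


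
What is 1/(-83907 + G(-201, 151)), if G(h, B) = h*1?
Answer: -1/84108 ≈ -1.1889e-5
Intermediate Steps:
G(h, B) = h
1/(-83907 + G(-201, 151)) = 1/(-83907 - 201) = 1/(-84108) = -1/84108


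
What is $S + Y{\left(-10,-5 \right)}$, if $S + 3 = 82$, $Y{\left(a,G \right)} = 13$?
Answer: $92$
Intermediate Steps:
$S = 79$ ($S = -3 + 82 = 79$)
$S + Y{\left(-10,-5 \right)} = 79 + 13 = 92$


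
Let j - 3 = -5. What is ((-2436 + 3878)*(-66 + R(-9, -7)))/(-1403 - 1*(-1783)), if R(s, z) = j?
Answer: -24514/95 ≈ -258.04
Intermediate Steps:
j = -2 (j = 3 - 5 = -2)
R(s, z) = -2
((-2436 + 3878)*(-66 + R(-9, -7)))/(-1403 - 1*(-1783)) = ((-2436 + 3878)*(-66 - 2))/(-1403 - 1*(-1783)) = (1442*(-68))/(-1403 + 1783) = -98056/380 = -98056*1/380 = -24514/95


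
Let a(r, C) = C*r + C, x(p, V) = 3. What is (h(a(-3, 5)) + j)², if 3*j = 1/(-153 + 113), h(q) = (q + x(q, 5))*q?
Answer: 70543201/14400 ≈ 4898.8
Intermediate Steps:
a(r, C) = C + C*r
h(q) = q*(3 + q) (h(q) = (q + 3)*q = (3 + q)*q = q*(3 + q))
j = -1/120 (j = 1/(3*(-153 + 113)) = (⅓)/(-40) = (⅓)*(-1/40) = -1/120 ≈ -0.0083333)
(h(a(-3, 5)) + j)² = ((5*(1 - 3))*(3 + 5*(1 - 3)) - 1/120)² = ((5*(-2))*(3 + 5*(-2)) - 1/120)² = (-10*(3 - 10) - 1/120)² = (-10*(-7) - 1/120)² = (70 - 1/120)² = (8399/120)² = 70543201/14400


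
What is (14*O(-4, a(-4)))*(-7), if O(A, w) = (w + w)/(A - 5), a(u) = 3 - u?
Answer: 1372/9 ≈ 152.44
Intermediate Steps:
O(A, w) = 2*w/(-5 + A) (O(A, w) = (2*w)/(-5 + A) = 2*w/(-5 + A))
(14*O(-4, a(-4)))*(-7) = (14*(2*(3 - 1*(-4))/(-5 - 4)))*(-7) = (14*(2*(3 + 4)/(-9)))*(-7) = (14*(2*7*(-⅑)))*(-7) = (14*(-14/9))*(-7) = -196/9*(-7) = 1372/9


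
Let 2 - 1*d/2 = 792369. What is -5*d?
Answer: 7923670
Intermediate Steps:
d = -1584734 (d = 4 - 2*792369 = 4 - 1584738 = -1584734)
-5*d = -5*(-1584734) = 7923670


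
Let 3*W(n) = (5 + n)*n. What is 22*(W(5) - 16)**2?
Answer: 88/9 ≈ 9.7778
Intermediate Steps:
W(n) = n*(5 + n)/3 (W(n) = ((5 + n)*n)/3 = (n*(5 + n))/3 = n*(5 + n)/3)
22*(W(5) - 16)**2 = 22*((1/3)*5*(5 + 5) - 16)**2 = 22*((1/3)*5*10 - 16)**2 = 22*(50/3 - 16)**2 = 22*(2/3)**2 = 22*(4/9) = 88/9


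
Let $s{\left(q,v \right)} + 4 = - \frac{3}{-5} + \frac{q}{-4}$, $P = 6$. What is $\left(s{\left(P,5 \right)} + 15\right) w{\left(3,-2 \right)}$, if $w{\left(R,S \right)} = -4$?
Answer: $- \frac{202}{5} \approx -40.4$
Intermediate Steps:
$s{\left(q,v \right)} = - \frac{17}{5} - \frac{q}{4}$ ($s{\left(q,v \right)} = -4 + \left(- \frac{3}{-5} + \frac{q}{-4}\right) = -4 + \left(\left(-3\right) \left(- \frac{1}{5}\right) + q \left(- \frac{1}{4}\right)\right) = -4 - \left(- \frac{3}{5} + \frac{q}{4}\right) = - \frac{17}{5} - \frac{q}{4}$)
$\left(s{\left(P,5 \right)} + 15\right) w{\left(3,-2 \right)} = \left(\left(- \frac{17}{5} - \frac{3}{2}\right) + 15\right) \left(-4\right) = \left(- \frac{49}{10} + 15\right) \left(-4\right) = \frac{101}{10} \left(-4\right) = - \frac{202}{5}$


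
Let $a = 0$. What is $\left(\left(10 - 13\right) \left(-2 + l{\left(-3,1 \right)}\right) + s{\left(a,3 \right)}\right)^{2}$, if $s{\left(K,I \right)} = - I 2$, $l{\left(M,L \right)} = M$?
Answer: $81$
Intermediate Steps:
$s{\left(K,I \right)} = - 2 I$
$\left(\left(10 - 13\right) \left(-2 + l{\left(-3,1 \right)}\right) + s{\left(a,3 \right)}\right)^{2} = \left(\left(10 - 13\right) \left(-2 - 3\right) - 6\right)^{2} = \left(\left(-3\right) \left(-5\right) - 6\right)^{2} = \left(15 - 6\right)^{2} = 9^{2} = 81$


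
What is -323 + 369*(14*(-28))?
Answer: -144971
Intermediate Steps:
-323 + 369*(14*(-28)) = -323 + 369*(-392) = -323 - 144648 = -144971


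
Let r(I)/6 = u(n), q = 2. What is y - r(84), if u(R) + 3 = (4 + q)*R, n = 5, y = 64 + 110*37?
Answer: 3972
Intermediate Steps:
y = 4134 (y = 64 + 4070 = 4134)
u(R) = -3 + 6*R (u(R) = -3 + (4 + 2)*R = -3 + 6*R)
r(I) = 162 (r(I) = 6*(-3 + 6*5) = 6*(-3 + 30) = 6*27 = 162)
y - r(84) = 4134 - 1*162 = 4134 - 162 = 3972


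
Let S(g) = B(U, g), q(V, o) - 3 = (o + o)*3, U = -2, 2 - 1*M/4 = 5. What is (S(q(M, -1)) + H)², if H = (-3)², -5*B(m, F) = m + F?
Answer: 100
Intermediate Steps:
M = -12 (M = 8 - 4*5 = 8 - 20 = -12)
q(V, o) = 3 + 6*o (q(V, o) = 3 + (o + o)*3 = 3 + (2*o)*3 = 3 + 6*o)
B(m, F) = -F/5 - m/5 (B(m, F) = -(m + F)/5 = -(F + m)/5 = -F/5 - m/5)
H = 9
S(g) = ⅖ - g/5 (S(g) = -g/5 - ⅕*(-2) = -g/5 + ⅖ = ⅖ - g/5)
(S(q(M, -1)) + H)² = ((⅖ - (3 + 6*(-1))/5) + 9)² = ((⅖ - (3 - 6)/5) + 9)² = ((⅖ - ⅕*(-3)) + 9)² = ((⅖ + ⅗) + 9)² = (1 + 9)² = 10² = 100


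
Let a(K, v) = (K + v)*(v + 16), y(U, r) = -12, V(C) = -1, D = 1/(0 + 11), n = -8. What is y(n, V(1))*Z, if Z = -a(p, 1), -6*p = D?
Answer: 2210/11 ≈ 200.91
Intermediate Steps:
D = 1/11 ≈ 0.090909
p = -1/66 (p = -1/6*1/11 = -1/66 ≈ -0.015152)
a(K, v) = (16 + v)*(K + v) (a(K, v) = (K + v)*(16 + v) = (16 + v)*(K + v))
Z = -1105/66 (Z = -(1**2 + 16*(-1/66) + 16*1 - 1/66*1) = -(1 - 8/33 + 16 - 1/66) = -1*1105/66 = -1105/66 ≈ -16.742)
y(n, V(1))*Z = -12*(-1105/66) = 2210/11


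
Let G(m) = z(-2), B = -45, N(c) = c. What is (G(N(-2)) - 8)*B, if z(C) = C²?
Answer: 180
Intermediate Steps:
G(m) = 4 (G(m) = (-2)² = 4)
(G(N(-2)) - 8)*B = (4 - 8)*(-45) = -4*(-45) = 180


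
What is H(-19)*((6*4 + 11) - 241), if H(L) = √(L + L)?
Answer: -206*I*√38 ≈ -1269.9*I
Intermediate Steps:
H(L) = √2*√L (H(L) = √(2*L) = √2*√L)
H(-19)*((6*4 + 11) - 241) = (√2*√(-19))*((6*4 + 11) - 241) = (√2*(I*√19))*((24 + 11) - 241) = (I*√38)*(35 - 241) = (I*√38)*(-206) = -206*I*√38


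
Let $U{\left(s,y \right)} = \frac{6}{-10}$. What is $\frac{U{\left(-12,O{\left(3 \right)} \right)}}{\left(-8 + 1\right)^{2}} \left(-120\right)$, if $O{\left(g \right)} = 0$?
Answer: $\frac{72}{49} \approx 1.4694$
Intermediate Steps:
$U{\left(s,y \right)} = - \frac{3}{5}$ ($U{\left(s,y \right)} = 6 \left(- \frac{1}{10}\right) = - \frac{3}{5}$)
$\frac{U{\left(-12,O{\left(3 \right)} \right)}}{\left(-8 + 1\right)^{2}} \left(-120\right) = - \frac{3}{5 \left(-8 + 1\right)^{2}} \left(-120\right) = - \frac{3}{5 \left(-7\right)^{2}} \left(-120\right) = - \frac{3}{5 \cdot 49} \left(-120\right) = \left(- \frac{3}{5}\right) \frac{1}{49} \left(-120\right) = \left(- \frac{3}{245}\right) \left(-120\right) = \frac{72}{49}$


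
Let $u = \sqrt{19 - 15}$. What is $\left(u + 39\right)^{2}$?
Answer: $1681$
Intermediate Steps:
$u = 2$ ($u = \sqrt{19 - 15} = \sqrt{4} = 2$)
$\left(u + 39\right)^{2} = \left(2 + 39\right)^{2} = 41^{2} = 1681$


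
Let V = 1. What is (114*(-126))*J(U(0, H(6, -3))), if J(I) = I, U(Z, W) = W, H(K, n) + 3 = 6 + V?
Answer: -57456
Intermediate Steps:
H(K, n) = 4 (H(K, n) = -3 + (6 + 1) = -3 + 7 = 4)
(114*(-126))*J(U(0, H(6, -3))) = (114*(-126))*4 = -14364*4 = -57456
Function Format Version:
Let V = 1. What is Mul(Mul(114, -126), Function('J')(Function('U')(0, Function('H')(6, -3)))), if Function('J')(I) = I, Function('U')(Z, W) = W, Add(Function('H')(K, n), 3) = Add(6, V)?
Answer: -57456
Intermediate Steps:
Function('H')(K, n) = 4 (Function('H')(K, n) = Add(-3, Add(6, 1)) = Add(-3, 7) = 4)
Mul(Mul(114, -126), Function('J')(Function('U')(0, Function('H')(6, -3)))) = Mul(Mul(114, -126), 4) = Mul(-14364, 4) = -57456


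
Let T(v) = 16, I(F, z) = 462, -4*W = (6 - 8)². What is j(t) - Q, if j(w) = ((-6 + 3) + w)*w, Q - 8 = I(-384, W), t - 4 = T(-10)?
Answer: -130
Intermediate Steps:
W = -1 (W = -(6 - 8)²/4 = -¼*(-2)² = -¼*4 = -1)
t = 20 (t = 4 + 16 = 20)
Q = 470 (Q = 8 + 462 = 470)
j(w) = w*(-3 + w) (j(w) = (-3 + w)*w = w*(-3 + w))
j(t) - Q = 20*(-3 + 20) - 1*470 = 20*17 - 470 = 340 - 470 = -130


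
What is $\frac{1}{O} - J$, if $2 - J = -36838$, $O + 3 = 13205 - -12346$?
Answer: $- \frac{941188319}{25548} \approx -36840.0$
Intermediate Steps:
$O = 25548$ ($O = -3 + \left(13205 - -12346\right) = -3 + \left(13205 + 12346\right) = -3 + 25551 = 25548$)
$J = 36840$ ($J = 2 - -36838 = 2 + 36838 = 36840$)
$\frac{1}{O} - J = \frac{1}{25548} - 36840 = - \frac{941188319}{25548}$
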